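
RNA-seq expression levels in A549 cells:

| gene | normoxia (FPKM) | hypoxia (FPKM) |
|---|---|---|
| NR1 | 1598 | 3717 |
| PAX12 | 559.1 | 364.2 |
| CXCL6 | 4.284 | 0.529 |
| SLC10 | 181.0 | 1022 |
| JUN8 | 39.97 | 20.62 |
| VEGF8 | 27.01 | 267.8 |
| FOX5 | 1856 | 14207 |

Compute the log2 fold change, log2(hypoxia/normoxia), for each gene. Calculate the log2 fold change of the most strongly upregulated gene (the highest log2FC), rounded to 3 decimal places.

log2(3717/1598) = 1.218  (NR1)
log2(364.2/559.1) = -0.618  (PAX12)
log2(0.529/4.284) = -3.018  (CXCL6)
log2(1022/181.0) = 2.497  (SLC10)
log2(20.62/39.97) = -0.955  (JUN8)
log2(267.8/27.01) = 3.310  (VEGF8)
log2(14207/1856) = 2.936  (FOX5)
VEGF8 is most strongly upregulated.

3.310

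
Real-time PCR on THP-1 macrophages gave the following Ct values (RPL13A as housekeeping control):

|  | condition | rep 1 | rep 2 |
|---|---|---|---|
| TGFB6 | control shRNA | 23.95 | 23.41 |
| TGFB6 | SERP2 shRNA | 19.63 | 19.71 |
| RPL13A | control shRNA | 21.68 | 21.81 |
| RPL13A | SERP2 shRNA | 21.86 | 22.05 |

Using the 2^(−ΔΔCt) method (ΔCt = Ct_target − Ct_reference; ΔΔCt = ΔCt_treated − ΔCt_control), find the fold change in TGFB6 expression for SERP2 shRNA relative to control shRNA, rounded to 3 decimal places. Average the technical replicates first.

Mean Ct: TGFB6 control shRNA 23.680; TGFB6 SERP2 shRNA 19.670; RPL13A control shRNA 21.745; RPL13A SERP2 shRNA 21.955
ΔCt(control shRNA) = 23.680 − 21.745 = 1.935
ΔCt(SERP2 shRNA) = 19.670 − 21.955 = -2.285
ΔΔCt = -2.285 − 1.935 = -4.220
Fold change = 2^(−(-4.220)) = 2^4.220 = 18.6357

18.636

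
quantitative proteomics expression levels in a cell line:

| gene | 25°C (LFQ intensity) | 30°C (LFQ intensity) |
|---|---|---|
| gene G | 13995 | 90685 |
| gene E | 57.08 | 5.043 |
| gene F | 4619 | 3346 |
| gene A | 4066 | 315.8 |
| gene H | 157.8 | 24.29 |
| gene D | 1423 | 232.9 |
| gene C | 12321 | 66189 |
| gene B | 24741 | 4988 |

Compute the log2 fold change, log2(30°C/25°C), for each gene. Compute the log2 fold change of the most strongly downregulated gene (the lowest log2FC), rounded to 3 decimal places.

-3.687

log2(90685/13995) = 2.696  (gene G)
log2(5.043/57.08) = -3.501  (gene E)
log2(3346/4619) = -0.465  (gene F)
log2(315.8/4066) = -3.687  (gene A)
log2(24.29/157.8) = -2.700  (gene H)
log2(232.9/1423) = -2.611  (gene D)
log2(66189/12321) = 2.425  (gene C)
log2(4988/24741) = -2.310  (gene B)
gene A is most strongly downregulated.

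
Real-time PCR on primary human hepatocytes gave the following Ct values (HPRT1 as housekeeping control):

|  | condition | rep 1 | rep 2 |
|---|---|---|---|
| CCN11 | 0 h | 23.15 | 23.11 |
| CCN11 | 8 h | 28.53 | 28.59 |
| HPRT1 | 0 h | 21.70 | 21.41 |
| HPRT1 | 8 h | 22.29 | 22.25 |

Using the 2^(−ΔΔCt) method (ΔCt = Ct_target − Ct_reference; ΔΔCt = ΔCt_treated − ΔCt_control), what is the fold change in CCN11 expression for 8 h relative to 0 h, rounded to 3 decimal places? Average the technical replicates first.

Mean Ct: CCN11 0 h 23.130; CCN11 8 h 28.560; HPRT1 0 h 21.555; HPRT1 8 h 22.270
ΔCt(0 h) = 23.130 − 21.555 = 1.575
ΔCt(8 h) = 28.560 − 22.270 = 6.290
ΔΔCt = 6.290 − 1.575 = 4.715
Fold change = 2^(−4.715) = 0.0381

0.038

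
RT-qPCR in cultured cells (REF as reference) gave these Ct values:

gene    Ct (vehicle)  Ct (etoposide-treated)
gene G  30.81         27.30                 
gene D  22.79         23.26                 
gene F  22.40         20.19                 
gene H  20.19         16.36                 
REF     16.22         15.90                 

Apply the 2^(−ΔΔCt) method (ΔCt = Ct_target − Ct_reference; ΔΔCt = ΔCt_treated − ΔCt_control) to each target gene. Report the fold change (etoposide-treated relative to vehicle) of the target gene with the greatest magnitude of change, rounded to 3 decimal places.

gene G: ΔΔCt = (27.30−15.90) − (30.81−16.22) = 11.40 − 14.59 = -3.19; fold change = 2^3.19 = 9.126
gene D: ΔΔCt = (23.26−15.90) − (22.79−16.22) = 7.36 − 6.57 = 0.79; fold change = 2^-0.79 = 0.578
gene F: ΔΔCt = (20.19−15.90) − (22.40−16.22) = 4.29 − 6.18 = -1.89; fold change = 2^1.89 = 3.706
gene H: ΔΔCt = (16.36−15.90) − (20.19−16.22) = 0.46 − 3.97 = -3.51; fold change = 2^3.51 = 11.392
gene H has the largest |ΔΔCt| = 3.51.

11.392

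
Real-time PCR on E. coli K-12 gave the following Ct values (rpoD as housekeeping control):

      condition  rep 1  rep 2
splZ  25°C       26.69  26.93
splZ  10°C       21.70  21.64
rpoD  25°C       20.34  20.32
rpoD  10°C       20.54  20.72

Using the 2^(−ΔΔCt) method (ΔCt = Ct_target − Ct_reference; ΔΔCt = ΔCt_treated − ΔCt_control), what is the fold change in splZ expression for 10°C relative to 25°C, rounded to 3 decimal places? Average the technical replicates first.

43.411

Mean Ct: splZ 25°C 26.810; splZ 10°C 21.670; rpoD 25°C 20.330; rpoD 10°C 20.630
ΔCt(25°C) = 26.810 − 20.330 = 6.480
ΔCt(10°C) = 21.670 − 20.630 = 1.040
ΔΔCt = 1.040 − 6.480 = -5.440
Fold change = 2^(−(-5.440)) = 2^5.440 = 43.4113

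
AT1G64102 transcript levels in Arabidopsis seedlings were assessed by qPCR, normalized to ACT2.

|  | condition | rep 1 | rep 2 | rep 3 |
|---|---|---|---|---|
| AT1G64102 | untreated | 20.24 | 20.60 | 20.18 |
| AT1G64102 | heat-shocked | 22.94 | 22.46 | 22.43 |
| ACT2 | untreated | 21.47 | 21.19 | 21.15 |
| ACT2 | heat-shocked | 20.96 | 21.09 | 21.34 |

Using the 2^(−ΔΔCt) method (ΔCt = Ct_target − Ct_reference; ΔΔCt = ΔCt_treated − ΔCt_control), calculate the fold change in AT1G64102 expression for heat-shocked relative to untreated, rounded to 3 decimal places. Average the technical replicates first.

Mean Ct: AT1G64102 untreated 20.340; AT1G64102 heat-shocked 22.610; ACT2 untreated 21.270; ACT2 heat-shocked 21.130
ΔCt(untreated) = 20.340 − 21.270 = -0.930
ΔCt(heat-shocked) = 22.610 − 21.130 = 1.480
ΔΔCt = 1.480 − (-0.930) = 2.410
Fold change = 2^(−2.410) = 0.1882

0.188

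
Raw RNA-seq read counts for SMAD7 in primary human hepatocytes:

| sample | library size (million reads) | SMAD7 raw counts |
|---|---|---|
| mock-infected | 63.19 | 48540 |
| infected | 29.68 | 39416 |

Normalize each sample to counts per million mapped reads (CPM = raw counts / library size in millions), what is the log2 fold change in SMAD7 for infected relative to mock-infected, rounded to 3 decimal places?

CPM(mock-infected) = 48540 / 63.19 = 768.1595
CPM(infected) = 39416 / 29.68 = 1328.0323
Fold change = 1328.0323 / 768.1595 = 1.72885
log2(1.72885) = 0.7898

0.790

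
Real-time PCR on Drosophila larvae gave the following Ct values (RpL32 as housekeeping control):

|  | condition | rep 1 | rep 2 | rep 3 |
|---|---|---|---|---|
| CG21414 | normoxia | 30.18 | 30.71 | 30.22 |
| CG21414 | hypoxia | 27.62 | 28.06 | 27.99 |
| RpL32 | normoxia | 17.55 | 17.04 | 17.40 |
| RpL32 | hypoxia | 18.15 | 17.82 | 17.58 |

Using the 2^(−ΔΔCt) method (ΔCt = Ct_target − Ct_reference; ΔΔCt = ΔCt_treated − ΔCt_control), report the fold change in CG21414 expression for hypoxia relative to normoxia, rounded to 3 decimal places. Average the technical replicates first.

Mean Ct: CG21414 normoxia 30.370; CG21414 hypoxia 27.890; RpL32 normoxia 17.330; RpL32 hypoxia 17.850
ΔCt(normoxia) = 30.370 − 17.330 = 13.040
ΔCt(hypoxia) = 27.890 − 17.850 = 10.040
ΔΔCt = 10.040 − 13.040 = -3.000
Fold change = 2^(−(-3.000)) = 2^3.000 = 8.0000

8.000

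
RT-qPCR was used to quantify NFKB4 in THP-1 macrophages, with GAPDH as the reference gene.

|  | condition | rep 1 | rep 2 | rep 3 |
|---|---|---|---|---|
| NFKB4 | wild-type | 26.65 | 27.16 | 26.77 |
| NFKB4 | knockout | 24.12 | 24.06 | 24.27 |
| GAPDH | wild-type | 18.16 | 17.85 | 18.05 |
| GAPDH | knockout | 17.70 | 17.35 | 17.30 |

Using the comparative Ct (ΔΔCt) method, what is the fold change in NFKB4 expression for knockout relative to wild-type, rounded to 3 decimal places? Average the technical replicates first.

4.408

Mean Ct: NFKB4 wild-type 26.860; NFKB4 knockout 24.150; GAPDH wild-type 18.020; GAPDH knockout 17.450
ΔCt(wild-type) = 26.860 − 18.020 = 8.840
ΔCt(knockout) = 24.150 − 17.450 = 6.700
ΔΔCt = 6.700 − 8.840 = -2.140
Fold change = 2^(−(-2.140)) = 2^2.140 = 4.4076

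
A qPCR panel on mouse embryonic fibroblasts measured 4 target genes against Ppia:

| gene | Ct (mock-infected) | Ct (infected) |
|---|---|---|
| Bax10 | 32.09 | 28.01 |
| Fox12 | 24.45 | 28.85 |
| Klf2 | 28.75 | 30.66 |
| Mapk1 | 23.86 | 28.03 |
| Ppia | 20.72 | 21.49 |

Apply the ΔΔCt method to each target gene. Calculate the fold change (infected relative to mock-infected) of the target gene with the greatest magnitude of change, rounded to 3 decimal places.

Bax10: ΔΔCt = (28.01−21.49) − (32.09−20.72) = 6.52 − 11.37 = -4.85; fold change = 2^4.85 = 28.840
Fox12: ΔΔCt = (28.85−21.49) − (24.45−20.72) = 7.36 − 3.73 = 3.63; fold change = 2^-3.63 = 0.081
Klf2: ΔΔCt = (30.66−21.49) − (28.75−20.72) = 9.17 − 8.03 = 1.14; fold change = 2^-1.14 = 0.454
Mapk1: ΔΔCt = (28.03−21.49) − (23.86−20.72) = 6.54 − 3.14 = 3.40; fold change = 2^-3.40 = 0.095
Bax10 has the largest |ΔΔCt| = 4.85.

28.840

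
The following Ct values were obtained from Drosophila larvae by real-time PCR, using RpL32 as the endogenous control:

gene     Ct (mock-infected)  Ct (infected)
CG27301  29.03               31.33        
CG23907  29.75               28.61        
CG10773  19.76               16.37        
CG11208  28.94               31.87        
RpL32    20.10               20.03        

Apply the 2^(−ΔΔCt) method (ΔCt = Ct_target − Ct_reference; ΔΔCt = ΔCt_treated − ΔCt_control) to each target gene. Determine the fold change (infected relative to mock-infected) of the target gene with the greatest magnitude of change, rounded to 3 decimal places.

9.987

CG27301: ΔΔCt = (31.33−20.03) − (29.03−20.10) = 11.30 − 8.93 = 2.37; fold change = 2^-2.37 = 0.193
CG23907: ΔΔCt = (28.61−20.03) − (29.75−20.10) = 8.58 − 9.65 = -1.07; fold change = 2^1.07 = 2.099
CG10773: ΔΔCt = (16.37−20.03) − (19.76−20.10) = -3.66 − (-0.34) = -3.32; fold change = 2^3.32 = 9.987
CG11208: ΔΔCt = (31.87−20.03) − (28.94−20.10) = 11.84 − 8.84 = 3.00; fold change = 2^-3.00 = 0.125
CG10773 has the largest |ΔΔCt| = 3.32.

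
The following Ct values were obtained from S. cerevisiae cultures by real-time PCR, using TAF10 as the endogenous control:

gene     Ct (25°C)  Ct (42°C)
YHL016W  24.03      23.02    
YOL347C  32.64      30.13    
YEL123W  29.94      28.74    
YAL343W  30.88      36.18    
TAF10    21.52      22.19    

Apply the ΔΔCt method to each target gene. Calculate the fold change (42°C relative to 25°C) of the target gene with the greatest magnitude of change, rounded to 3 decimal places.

0.040

YHL016W: ΔΔCt = (23.02−22.19) − (24.03−21.52) = 0.83 − 2.51 = -1.68; fold change = 2^1.68 = 3.204
YOL347C: ΔΔCt = (30.13−22.19) − (32.64−21.52) = 7.94 − 11.12 = -3.18; fold change = 2^3.18 = 9.063
YEL123W: ΔΔCt = (28.74−22.19) − (29.94−21.52) = 6.55 − 8.42 = -1.87; fold change = 2^1.87 = 3.655
YAL343W: ΔΔCt = (36.18−22.19) − (30.88−21.52) = 13.99 − 9.36 = 4.63; fold change = 2^-4.63 = 0.040
YAL343W has the largest |ΔΔCt| = 4.63.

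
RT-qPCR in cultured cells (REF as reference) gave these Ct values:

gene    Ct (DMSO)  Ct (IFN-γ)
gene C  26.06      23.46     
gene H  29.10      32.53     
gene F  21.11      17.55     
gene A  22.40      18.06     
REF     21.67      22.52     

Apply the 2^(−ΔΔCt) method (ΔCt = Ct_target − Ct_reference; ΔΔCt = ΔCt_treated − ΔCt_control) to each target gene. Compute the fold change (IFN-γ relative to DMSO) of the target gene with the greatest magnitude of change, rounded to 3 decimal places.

gene C: ΔΔCt = (23.46−22.52) − (26.06−21.67) = 0.94 − 4.39 = -3.45; fold change = 2^3.45 = 10.928
gene H: ΔΔCt = (32.53−22.52) − (29.10−21.67) = 10.01 − 7.43 = 2.58; fold change = 2^-2.58 = 0.167
gene F: ΔΔCt = (17.55−22.52) − (21.11−21.67) = -4.97 − (-0.56) = -4.41; fold change = 2^4.41 = 21.259
gene A: ΔΔCt = (18.06−22.52) − (22.40−21.67) = -4.46 − 0.73 = -5.19; fold change = 2^5.19 = 36.504
gene A has the largest |ΔΔCt| = 5.19.

36.504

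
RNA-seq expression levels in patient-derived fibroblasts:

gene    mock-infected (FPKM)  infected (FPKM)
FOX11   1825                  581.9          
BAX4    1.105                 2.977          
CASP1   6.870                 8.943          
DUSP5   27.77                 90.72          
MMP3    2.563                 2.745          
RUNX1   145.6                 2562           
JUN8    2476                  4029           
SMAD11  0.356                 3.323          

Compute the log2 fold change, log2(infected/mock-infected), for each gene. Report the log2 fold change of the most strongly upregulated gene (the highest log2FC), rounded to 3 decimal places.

log2(581.9/1825) = -1.649  (FOX11)
log2(2.977/1.105) = 1.430  (BAX4)
log2(8.943/6.870) = 0.380  (CASP1)
log2(90.72/27.77) = 1.708  (DUSP5)
log2(2.745/2.563) = 0.099  (MMP3)
log2(2562/145.6) = 4.137  (RUNX1)
log2(4029/2476) = 0.702  (JUN8)
log2(3.323/0.356) = 3.223  (SMAD11)
RUNX1 is most strongly upregulated.

4.137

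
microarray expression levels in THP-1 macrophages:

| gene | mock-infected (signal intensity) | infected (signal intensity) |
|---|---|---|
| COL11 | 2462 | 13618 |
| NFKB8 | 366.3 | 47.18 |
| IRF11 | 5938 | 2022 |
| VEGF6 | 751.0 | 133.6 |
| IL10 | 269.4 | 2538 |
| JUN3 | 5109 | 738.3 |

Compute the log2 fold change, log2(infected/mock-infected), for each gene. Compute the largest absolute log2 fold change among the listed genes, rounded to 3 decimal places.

log2(13618/2462) = 2.468  (COL11)
log2(47.18/366.3) = -2.957  (NFKB8)
log2(2022/5938) = -1.554  (IRF11)
log2(133.6/751.0) = -2.491  (VEGF6)
log2(2538/269.4) = 3.236  (IL10)
log2(738.3/5109) = -2.791  (JUN3)
The largest magnitude belongs to IL10.

3.236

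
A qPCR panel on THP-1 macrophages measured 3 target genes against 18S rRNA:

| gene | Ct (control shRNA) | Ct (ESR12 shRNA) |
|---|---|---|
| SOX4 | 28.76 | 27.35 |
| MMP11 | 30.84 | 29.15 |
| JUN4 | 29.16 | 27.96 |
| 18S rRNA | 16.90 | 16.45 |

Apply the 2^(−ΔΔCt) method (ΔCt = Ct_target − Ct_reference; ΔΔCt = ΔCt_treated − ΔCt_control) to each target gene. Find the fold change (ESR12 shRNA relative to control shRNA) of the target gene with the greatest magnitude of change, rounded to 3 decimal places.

2.362

SOX4: ΔΔCt = (27.35−16.45) − (28.76−16.90) = 10.90 − 11.86 = -0.96; fold change = 2^0.96 = 1.945
MMP11: ΔΔCt = (29.15−16.45) − (30.84−16.90) = 12.70 − 13.94 = -1.24; fold change = 2^1.24 = 2.362
JUN4: ΔΔCt = (27.96−16.45) − (29.16−16.90) = 11.51 − 12.26 = -0.75; fold change = 2^0.75 = 1.682
MMP11 has the largest |ΔΔCt| = 1.24.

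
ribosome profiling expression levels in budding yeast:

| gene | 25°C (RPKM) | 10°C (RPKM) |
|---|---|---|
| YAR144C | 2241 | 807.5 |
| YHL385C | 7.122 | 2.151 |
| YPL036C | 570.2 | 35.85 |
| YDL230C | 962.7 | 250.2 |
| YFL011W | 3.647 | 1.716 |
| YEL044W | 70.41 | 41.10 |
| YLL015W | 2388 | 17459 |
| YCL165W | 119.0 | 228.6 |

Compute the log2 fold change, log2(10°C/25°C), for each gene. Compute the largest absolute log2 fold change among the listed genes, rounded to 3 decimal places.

3.991

log2(807.5/2241) = -1.473  (YAR144C)
log2(2.151/7.122) = -1.727  (YHL385C)
log2(35.85/570.2) = -3.991  (YPL036C)
log2(250.2/962.7) = -1.944  (YDL230C)
log2(1.716/3.647) = -1.088  (YFL011W)
log2(41.10/70.41) = -0.777  (YEL044W)
log2(17459/2388) = 2.870  (YLL015W)
log2(228.6/119.0) = 0.942  (YCL165W)
The largest magnitude belongs to YPL036C.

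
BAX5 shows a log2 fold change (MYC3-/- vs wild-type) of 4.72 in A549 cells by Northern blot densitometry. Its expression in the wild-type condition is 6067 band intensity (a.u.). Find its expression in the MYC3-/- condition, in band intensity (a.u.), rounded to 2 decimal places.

159895.25

Fold change = 2^(4.72) = 26.3549
MYC3-/- expression = 6067 × 26.3549 = 159895.25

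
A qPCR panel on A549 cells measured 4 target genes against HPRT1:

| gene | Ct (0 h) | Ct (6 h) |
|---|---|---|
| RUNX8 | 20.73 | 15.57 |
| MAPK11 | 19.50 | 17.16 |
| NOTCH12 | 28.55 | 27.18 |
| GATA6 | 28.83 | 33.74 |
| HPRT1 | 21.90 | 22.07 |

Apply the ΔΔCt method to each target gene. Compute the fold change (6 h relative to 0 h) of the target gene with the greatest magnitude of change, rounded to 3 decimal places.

RUNX8: ΔΔCt = (15.57−22.07) − (20.73−21.90) = -6.50 − (-1.17) = -5.33; fold change = 2^5.33 = 40.224
MAPK11: ΔΔCt = (17.16−22.07) − (19.50−21.90) = -4.91 − (-2.40) = -2.51; fold change = 2^2.51 = 5.696
NOTCH12: ΔΔCt = (27.18−22.07) − (28.55−21.90) = 5.11 − 6.65 = -1.54; fold change = 2^1.54 = 2.908
GATA6: ΔΔCt = (33.74−22.07) − (28.83−21.90) = 11.67 − 6.93 = 4.74; fold change = 2^-4.74 = 0.037
RUNX8 has the largest |ΔΔCt| = 5.33.

40.224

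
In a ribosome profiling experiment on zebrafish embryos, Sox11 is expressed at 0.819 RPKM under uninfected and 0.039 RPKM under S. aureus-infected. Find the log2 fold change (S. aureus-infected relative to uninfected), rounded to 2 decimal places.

-4.39

Fold change = 0.039 / 0.819 = 0.0476
log2(0.0476) = -4.392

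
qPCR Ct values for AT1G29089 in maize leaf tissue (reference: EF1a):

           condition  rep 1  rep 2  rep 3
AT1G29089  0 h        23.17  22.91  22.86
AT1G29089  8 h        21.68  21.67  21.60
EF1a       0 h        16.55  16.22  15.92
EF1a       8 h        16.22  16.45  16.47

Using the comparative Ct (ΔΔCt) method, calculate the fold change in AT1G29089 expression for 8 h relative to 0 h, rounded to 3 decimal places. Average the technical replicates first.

Mean Ct: AT1G29089 0 h 22.980; AT1G29089 8 h 21.650; EF1a 0 h 16.230; EF1a 8 h 16.380
ΔCt(0 h) = 22.980 − 16.230 = 6.750
ΔCt(8 h) = 21.650 − 16.380 = 5.270
ΔΔCt = 5.270 − 6.750 = -1.480
Fold change = 2^(−(-1.480)) = 2^1.480 = 2.7895

2.789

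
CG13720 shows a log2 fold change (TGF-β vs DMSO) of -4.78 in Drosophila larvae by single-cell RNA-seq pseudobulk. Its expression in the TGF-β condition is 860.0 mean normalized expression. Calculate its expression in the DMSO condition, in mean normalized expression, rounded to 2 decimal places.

Fold change = 2^(-4.78) = 0.0364
DMSO expression = 860.0 / 0.0364 = 23627.72

23627.72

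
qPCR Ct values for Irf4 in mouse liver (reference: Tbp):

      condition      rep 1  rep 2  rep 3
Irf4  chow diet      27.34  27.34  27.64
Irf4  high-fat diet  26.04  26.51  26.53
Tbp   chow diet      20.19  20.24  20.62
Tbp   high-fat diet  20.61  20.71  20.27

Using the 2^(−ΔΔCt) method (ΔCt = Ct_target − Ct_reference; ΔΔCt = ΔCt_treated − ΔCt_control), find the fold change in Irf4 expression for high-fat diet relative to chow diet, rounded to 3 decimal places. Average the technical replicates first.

Mean Ct: Irf4 chow diet 27.440; Irf4 high-fat diet 26.360; Tbp chow diet 20.350; Tbp high-fat diet 20.530
ΔCt(chow diet) = 27.440 − 20.350 = 7.090
ΔCt(high-fat diet) = 26.360 − 20.530 = 5.830
ΔΔCt = 5.830 − 7.090 = -1.260
Fold change = 2^(−(-1.260)) = 2^1.260 = 2.3950

2.395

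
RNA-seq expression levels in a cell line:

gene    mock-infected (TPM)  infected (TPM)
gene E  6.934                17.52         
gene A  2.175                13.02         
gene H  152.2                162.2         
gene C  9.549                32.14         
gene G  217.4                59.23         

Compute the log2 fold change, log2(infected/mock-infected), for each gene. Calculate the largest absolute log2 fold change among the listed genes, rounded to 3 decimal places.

2.582

log2(17.52/6.934) = 1.337  (gene E)
log2(13.02/2.175) = 2.582  (gene A)
log2(162.2/152.2) = 0.092  (gene H)
log2(32.14/9.549) = 1.751  (gene C)
log2(59.23/217.4) = -1.876  (gene G)
The largest magnitude belongs to gene A.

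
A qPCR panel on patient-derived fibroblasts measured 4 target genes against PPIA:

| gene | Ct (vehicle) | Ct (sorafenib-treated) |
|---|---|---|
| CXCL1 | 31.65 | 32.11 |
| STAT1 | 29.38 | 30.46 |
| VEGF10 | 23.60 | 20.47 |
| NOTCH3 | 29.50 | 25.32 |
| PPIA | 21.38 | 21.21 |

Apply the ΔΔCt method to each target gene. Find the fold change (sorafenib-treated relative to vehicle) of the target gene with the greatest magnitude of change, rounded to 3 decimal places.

16.111

CXCL1: ΔΔCt = (32.11−21.21) − (31.65−21.38) = 10.90 − 10.27 = 0.63; fold change = 2^-0.63 = 0.646
STAT1: ΔΔCt = (30.46−21.21) − (29.38−21.38) = 9.25 − 8.00 = 1.25; fold change = 2^-1.25 = 0.420
VEGF10: ΔΔCt = (20.47−21.21) − (23.60−21.38) = -0.74 − 2.22 = -2.96; fold change = 2^2.96 = 7.781
NOTCH3: ΔΔCt = (25.32−21.21) − (29.50−21.38) = 4.11 − 8.12 = -4.01; fold change = 2^4.01 = 16.111
NOTCH3 has the largest |ΔΔCt| = 4.01.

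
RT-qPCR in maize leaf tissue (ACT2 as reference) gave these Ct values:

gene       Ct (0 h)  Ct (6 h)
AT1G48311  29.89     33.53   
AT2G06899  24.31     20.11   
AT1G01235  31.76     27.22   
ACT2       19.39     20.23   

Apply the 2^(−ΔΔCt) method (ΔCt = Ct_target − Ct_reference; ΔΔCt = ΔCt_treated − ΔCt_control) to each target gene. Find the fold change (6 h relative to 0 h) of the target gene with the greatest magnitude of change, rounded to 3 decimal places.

41.643

AT1G48311: ΔΔCt = (33.53−20.23) − (29.89−19.39) = 13.30 − 10.50 = 2.80; fold change = 2^-2.80 = 0.144
AT2G06899: ΔΔCt = (20.11−20.23) − (24.31−19.39) = -0.12 − 4.92 = -5.04; fold change = 2^5.04 = 32.900
AT1G01235: ΔΔCt = (27.22−20.23) − (31.76−19.39) = 6.99 − 12.37 = -5.38; fold change = 2^5.38 = 41.643
AT1G01235 has the largest |ΔΔCt| = 5.38.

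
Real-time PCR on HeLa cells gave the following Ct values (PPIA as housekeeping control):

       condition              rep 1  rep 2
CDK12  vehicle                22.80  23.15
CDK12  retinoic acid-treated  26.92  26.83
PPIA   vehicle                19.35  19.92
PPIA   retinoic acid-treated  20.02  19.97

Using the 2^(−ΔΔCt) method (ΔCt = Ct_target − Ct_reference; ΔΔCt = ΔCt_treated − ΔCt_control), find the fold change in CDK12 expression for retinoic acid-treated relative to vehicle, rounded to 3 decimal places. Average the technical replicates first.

Mean Ct: CDK12 vehicle 22.975; CDK12 retinoic acid-treated 26.875; PPIA vehicle 19.635; PPIA retinoic acid-treated 19.995
ΔCt(vehicle) = 22.975 − 19.635 = 3.340
ΔCt(retinoic acid-treated) = 26.875 − 19.995 = 6.880
ΔΔCt = 6.880 − 3.340 = 3.540
Fold change = 2^(−3.540) = 0.0860

0.086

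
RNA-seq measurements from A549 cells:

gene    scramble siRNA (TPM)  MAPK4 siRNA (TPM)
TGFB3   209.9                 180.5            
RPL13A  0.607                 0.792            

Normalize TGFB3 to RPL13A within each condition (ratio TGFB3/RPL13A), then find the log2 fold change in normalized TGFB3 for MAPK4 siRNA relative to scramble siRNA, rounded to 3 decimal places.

-0.602

TGFB3/RPL13A (scramble siRNA) = 209.9 / 0.607 = 345.8
TGFB3/RPL13A (MAPK4 siRNA) = 180.5 / 0.792 = 227.9
Fold change = 227.9 / 345.8 = 0.6591
log2(0.6591) = -0.6015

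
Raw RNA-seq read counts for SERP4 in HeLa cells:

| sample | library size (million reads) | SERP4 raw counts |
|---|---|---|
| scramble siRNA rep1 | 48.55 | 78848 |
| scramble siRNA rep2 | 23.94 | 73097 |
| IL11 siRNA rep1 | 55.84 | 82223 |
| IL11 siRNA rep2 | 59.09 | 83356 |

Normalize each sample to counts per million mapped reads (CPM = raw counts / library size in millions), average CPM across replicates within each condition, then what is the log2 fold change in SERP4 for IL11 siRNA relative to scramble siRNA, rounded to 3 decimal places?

CPM(scramble siRNA rep1) = 78848 / 48.55 = 1624.0577
CPM(scramble siRNA rep2) = 73097 / 23.94 = 3053.3417
CPM(IL11 siRNA rep1) = 82223 / 55.84 = 1472.4749
CPM(IL11 siRNA rep2) = 83356 / 59.09 = 1410.6617
mean CPM(scramble siRNA) = 2338.6997; mean CPM(IL11 siRNA) = 1441.5683
Fold change = 1441.5683 / 2338.6997 = 0.61640
log2(0.61640) = -0.6981

-0.698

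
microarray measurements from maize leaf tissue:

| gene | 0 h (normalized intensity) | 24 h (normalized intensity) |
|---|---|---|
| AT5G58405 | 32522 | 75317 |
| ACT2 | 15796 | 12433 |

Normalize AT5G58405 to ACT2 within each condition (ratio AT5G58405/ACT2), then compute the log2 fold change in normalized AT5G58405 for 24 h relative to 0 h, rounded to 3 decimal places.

AT5G58405/ACT2 (0 h) = 32522 / 15796 = 2.0589
AT5G58405/ACT2 (24 h) = 75317 / 12433 = 6.0578
Fold change = 6.0578 / 2.0589 = 2.9423
log2(2.9423) = 1.5569

1.557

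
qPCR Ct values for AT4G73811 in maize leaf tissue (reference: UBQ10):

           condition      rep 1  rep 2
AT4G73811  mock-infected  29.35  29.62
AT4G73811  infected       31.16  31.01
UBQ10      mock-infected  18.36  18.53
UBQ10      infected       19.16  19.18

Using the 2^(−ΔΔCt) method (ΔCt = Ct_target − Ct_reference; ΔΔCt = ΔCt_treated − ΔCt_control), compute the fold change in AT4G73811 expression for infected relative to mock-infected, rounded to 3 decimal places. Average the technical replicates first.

Mean Ct: AT4G73811 mock-infected 29.485; AT4G73811 infected 31.085; UBQ10 mock-infected 18.445; UBQ10 infected 19.170
ΔCt(mock-infected) = 29.485 − 18.445 = 11.040
ΔCt(infected) = 31.085 − 19.170 = 11.915
ΔΔCt = 11.915 − 11.040 = 0.875
Fold change = 2^(−0.875) = 0.5453

0.545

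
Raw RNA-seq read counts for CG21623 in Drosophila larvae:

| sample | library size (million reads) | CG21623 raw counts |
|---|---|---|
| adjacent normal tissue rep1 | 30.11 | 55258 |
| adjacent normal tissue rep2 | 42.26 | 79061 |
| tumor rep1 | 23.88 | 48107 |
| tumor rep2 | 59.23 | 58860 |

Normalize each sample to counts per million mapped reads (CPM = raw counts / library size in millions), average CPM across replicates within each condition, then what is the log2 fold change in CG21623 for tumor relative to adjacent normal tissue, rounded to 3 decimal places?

CPM(adjacent normal tissue rep1) = 55258 / 30.11 = 1835.2043
CPM(adjacent normal tissue rep2) = 79061 / 42.26 = 1870.8235
CPM(tumor rep1) = 48107 / 23.88 = 2014.5310
CPM(tumor rep2) = 58860 / 59.23 = 993.7532
mean CPM(adjacent normal tissue) = 1853.0139; mean CPM(tumor) = 1504.1421
Fold change = 1504.1421 / 1853.0139 = 0.81173
log2(0.81173) = -0.3009

-0.301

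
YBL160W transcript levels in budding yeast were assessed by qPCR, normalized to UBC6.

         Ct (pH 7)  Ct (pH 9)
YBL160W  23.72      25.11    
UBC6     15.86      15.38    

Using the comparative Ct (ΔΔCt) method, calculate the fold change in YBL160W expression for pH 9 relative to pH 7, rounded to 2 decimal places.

ΔCt(pH 7) = 23.720 − 15.860 = 7.860
ΔCt(pH 9) = 25.110 − 15.380 = 9.730
ΔΔCt = 9.730 − 7.860 = 1.870
Fold change = 2^(−1.870) = 0.274

0.27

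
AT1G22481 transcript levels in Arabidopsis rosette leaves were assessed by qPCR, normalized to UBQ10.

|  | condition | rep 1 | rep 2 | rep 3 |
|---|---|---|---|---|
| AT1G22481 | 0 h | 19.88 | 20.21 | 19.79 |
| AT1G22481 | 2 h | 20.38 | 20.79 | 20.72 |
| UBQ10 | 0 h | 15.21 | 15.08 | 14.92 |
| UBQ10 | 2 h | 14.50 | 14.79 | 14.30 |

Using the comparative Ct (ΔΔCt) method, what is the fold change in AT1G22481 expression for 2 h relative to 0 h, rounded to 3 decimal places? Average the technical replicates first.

0.432

Mean Ct: AT1G22481 0 h 19.960; AT1G22481 2 h 20.630; UBQ10 0 h 15.070; UBQ10 2 h 14.530
ΔCt(0 h) = 19.960 − 15.070 = 4.890
ΔCt(2 h) = 20.630 − 14.530 = 6.100
ΔΔCt = 6.100 − 4.890 = 1.210
Fold change = 2^(−1.210) = 0.4323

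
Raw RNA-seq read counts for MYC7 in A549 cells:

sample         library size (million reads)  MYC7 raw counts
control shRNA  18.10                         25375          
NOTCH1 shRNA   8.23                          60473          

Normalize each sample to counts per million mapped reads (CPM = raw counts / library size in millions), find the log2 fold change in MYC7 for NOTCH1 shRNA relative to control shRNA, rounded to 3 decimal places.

2.390

CPM(control shRNA) = 25375 / 18.10 = 1401.9337
CPM(NOTCH1 shRNA) = 60473 / 8.23 = 7347.8736
Fold change = 7347.8736 / 1401.9337 = 5.24124
log2(5.24124) = 2.3899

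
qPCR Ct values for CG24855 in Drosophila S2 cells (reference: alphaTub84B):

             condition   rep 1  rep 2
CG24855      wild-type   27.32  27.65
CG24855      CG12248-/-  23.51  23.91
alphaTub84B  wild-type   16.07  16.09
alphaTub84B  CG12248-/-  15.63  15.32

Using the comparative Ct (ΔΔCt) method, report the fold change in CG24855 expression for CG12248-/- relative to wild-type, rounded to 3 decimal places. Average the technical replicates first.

Mean Ct: CG24855 wild-type 27.485; CG24855 CG12248-/- 23.710; alphaTub84B wild-type 16.080; alphaTub84B CG12248-/- 15.475
ΔCt(wild-type) = 27.485 − 16.080 = 11.405
ΔCt(CG12248-/-) = 23.710 − 15.475 = 8.235
ΔΔCt = 8.235 − 11.405 = -3.170
Fold change = 2^(−(-3.170)) = 2^3.170 = 9.0005

9.000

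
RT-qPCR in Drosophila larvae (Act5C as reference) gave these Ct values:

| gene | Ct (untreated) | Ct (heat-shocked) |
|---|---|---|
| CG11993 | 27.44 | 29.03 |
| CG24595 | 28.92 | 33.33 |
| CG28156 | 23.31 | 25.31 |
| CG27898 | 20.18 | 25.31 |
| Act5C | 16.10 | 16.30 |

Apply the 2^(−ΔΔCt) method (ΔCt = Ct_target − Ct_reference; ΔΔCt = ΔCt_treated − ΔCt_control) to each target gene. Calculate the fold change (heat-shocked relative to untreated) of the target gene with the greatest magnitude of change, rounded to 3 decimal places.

0.033

CG11993: ΔΔCt = (29.03−16.30) − (27.44−16.10) = 12.73 − 11.34 = 1.39; fold change = 2^-1.39 = 0.382
CG24595: ΔΔCt = (33.33−16.30) − (28.92−16.10) = 17.03 − 12.82 = 4.21; fold change = 2^-4.21 = 0.054
CG28156: ΔΔCt = (25.31−16.30) − (23.31−16.10) = 9.01 − 7.21 = 1.80; fold change = 2^-1.80 = 0.287
CG27898: ΔΔCt = (25.31−16.30) − (20.18−16.10) = 9.01 − 4.08 = 4.93; fold change = 2^-4.93 = 0.033
CG27898 has the largest |ΔΔCt| = 4.93.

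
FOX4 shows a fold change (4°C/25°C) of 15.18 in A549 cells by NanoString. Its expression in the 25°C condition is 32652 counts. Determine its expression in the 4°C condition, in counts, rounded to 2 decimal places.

4°C expression = 32652 × 15.18 = 495657.36

495657.36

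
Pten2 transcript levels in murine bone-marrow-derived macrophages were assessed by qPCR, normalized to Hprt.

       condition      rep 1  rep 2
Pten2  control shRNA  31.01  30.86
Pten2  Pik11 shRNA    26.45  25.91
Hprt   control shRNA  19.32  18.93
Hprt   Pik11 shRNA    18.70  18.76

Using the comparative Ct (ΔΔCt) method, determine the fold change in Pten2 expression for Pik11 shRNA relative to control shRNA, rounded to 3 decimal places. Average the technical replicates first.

20.535

Mean Ct: Pten2 control shRNA 30.935; Pten2 Pik11 shRNA 26.180; Hprt control shRNA 19.125; Hprt Pik11 shRNA 18.730
ΔCt(control shRNA) = 30.935 − 19.125 = 11.810
ΔCt(Pik11 shRNA) = 26.180 − 18.730 = 7.450
ΔΔCt = 7.450 − 11.810 = -4.360
Fold change = 2^(−(-4.360)) = 2^4.360 = 20.5348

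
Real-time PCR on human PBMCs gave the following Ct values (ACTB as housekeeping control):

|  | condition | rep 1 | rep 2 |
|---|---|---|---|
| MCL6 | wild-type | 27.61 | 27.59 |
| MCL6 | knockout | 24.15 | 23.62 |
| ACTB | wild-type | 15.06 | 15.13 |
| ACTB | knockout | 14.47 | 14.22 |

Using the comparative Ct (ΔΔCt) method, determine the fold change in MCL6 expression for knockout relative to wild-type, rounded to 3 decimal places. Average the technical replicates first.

7.808

Mean Ct: MCL6 wild-type 27.600; MCL6 knockout 23.885; ACTB wild-type 15.095; ACTB knockout 14.345
ΔCt(wild-type) = 27.600 − 15.095 = 12.505
ΔCt(knockout) = 23.885 − 14.345 = 9.540
ΔΔCt = 9.540 − 12.505 = -2.965
Fold change = 2^(−(-2.965)) = 2^2.965 = 7.8083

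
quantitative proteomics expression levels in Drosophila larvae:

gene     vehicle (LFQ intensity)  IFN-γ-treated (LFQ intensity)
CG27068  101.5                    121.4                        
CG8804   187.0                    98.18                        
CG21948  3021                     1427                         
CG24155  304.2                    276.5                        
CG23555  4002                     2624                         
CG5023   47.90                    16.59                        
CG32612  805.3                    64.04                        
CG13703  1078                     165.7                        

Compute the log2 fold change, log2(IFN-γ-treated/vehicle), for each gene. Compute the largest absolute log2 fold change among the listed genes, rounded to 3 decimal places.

log2(121.4/101.5) = 0.258  (CG27068)
log2(98.18/187.0) = -0.930  (CG8804)
log2(1427/3021) = -1.082  (CG21948)
log2(276.5/304.2) = -0.138  (CG24155)
log2(2624/4002) = -0.609  (CG23555)
log2(16.59/47.90) = -1.530  (CG5023)
log2(64.04/805.3) = -3.652  (CG32612)
log2(165.7/1078) = -2.702  (CG13703)
The largest magnitude belongs to CG32612.

3.652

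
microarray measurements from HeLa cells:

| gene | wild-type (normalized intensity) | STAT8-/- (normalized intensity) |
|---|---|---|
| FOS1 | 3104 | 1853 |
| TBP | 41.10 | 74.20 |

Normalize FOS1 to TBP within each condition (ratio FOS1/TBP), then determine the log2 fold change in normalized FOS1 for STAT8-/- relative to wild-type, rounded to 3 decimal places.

FOS1/TBP (wild-type) = 3104 / 41.10 = 75.523
FOS1/TBP (STAT8-/-) = 1853 / 74.20 = 24.973
Fold change = 24.973 / 75.523 = 0.3307
log2(0.3307) = -1.5965

-1.597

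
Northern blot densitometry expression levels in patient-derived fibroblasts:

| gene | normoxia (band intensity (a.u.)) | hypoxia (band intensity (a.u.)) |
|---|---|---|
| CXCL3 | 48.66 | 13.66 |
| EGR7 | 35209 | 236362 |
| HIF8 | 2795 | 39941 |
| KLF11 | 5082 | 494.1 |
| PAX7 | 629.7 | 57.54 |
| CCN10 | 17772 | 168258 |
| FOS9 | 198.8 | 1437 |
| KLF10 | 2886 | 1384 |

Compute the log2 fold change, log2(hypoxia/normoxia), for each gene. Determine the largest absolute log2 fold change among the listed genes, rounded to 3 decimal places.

3.837

log2(13.66/48.66) = -1.833  (CXCL3)
log2(236362/35209) = 2.747  (EGR7)
log2(39941/2795) = 3.837  (HIF8)
log2(494.1/5082) = -3.363  (KLF11)
log2(57.54/629.7) = -3.452  (PAX7)
log2(168258/17772) = 3.243  (CCN10)
log2(1437/198.8) = 2.854  (FOS9)
log2(1384/2886) = -1.060  (KLF10)
The largest magnitude belongs to HIF8.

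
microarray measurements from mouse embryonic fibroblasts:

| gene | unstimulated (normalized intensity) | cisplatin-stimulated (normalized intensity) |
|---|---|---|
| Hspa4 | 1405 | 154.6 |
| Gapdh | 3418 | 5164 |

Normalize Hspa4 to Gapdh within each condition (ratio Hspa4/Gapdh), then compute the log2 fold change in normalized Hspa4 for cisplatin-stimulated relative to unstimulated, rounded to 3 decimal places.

Hspa4/Gapdh (unstimulated) = 1405 / 3418 = 0.41106
Hspa4/Gapdh (cisplatin-stimulated) = 154.6 / 5164 = 0.029938
Fold change = 0.029938 / 0.41106 = 0.0728
log2(0.0728) = -3.7793

-3.779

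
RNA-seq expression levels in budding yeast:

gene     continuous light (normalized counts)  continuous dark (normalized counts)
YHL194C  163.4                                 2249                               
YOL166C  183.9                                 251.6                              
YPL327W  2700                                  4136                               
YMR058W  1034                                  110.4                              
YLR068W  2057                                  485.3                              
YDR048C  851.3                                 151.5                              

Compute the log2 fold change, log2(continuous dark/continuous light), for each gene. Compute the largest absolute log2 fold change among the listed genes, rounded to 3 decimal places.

3.783

log2(2249/163.4) = 3.783  (YHL194C)
log2(251.6/183.9) = 0.452  (YOL166C)
log2(4136/2700) = 0.615  (YPL327W)
log2(110.4/1034) = -3.227  (YMR058W)
log2(485.3/2057) = -2.084  (YLR068W)
log2(151.5/851.3) = -2.490  (YDR048C)
The largest magnitude belongs to YHL194C.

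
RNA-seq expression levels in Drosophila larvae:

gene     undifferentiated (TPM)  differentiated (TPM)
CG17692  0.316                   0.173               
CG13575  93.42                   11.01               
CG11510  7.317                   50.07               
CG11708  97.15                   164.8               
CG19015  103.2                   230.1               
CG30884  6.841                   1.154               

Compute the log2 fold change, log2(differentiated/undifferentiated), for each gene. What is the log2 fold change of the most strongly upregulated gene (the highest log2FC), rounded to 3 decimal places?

2.775

log2(0.173/0.316) = -0.869  (CG17692)
log2(11.01/93.42) = -3.085  (CG13575)
log2(50.07/7.317) = 2.775  (CG11510)
log2(164.8/97.15) = 0.762  (CG11708)
log2(230.1/103.2) = 1.157  (CG19015)
log2(1.154/6.841) = -2.568  (CG30884)
CG11510 is most strongly upregulated.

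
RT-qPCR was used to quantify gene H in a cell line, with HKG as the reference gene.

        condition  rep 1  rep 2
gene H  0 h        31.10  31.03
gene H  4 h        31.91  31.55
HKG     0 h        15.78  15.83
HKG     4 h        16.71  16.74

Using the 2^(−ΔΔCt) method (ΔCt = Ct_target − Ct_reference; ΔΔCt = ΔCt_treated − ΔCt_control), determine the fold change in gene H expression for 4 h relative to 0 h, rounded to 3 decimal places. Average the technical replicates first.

Mean Ct: gene H 0 h 31.065; gene H 4 h 31.730; HKG 0 h 15.805; HKG 4 h 16.725
ΔCt(0 h) = 31.065 − 15.805 = 15.260
ΔCt(4 h) = 31.730 − 16.725 = 15.005
ΔΔCt = 15.005 − 15.260 = -0.255
Fold change = 2^(−(-0.255)) = 2^0.255 = 1.1933

1.193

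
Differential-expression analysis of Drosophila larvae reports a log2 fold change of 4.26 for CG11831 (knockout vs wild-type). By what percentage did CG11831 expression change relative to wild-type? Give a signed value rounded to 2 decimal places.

Fold change = 2^(4.26) = 19.1597
Percent change = (FC − 1) × 100% = (19.1597 − 1) × 100 = 1815.97%

1815.97%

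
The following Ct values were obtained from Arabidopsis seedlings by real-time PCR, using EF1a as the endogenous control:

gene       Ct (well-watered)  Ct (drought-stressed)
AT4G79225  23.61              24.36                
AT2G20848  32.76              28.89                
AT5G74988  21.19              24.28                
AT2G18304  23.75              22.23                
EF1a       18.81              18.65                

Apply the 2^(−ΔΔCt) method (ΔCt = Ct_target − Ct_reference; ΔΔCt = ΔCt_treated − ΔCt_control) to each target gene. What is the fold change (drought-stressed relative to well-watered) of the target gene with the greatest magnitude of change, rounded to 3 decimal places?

AT4G79225: ΔΔCt = (24.36−18.65) − (23.61−18.81) = 5.71 − 4.80 = 0.91; fold change = 2^-0.91 = 0.532
AT2G20848: ΔΔCt = (28.89−18.65) − (32.76−18.81) = 10.24 − 13.95 = -3.71; fold change = 2^3.71 = 13.086
AT5G74988: ΔΔCt = (24.28−18.65) − (21.19−18.81) = 5.63 − 2.38 = 3.25; fold change = 2^-3.25 = 0.105
AT2G18304: ΔΔCt = (22.23−18.65) − (23.75−18.81) = 3.58 − 4.94 = -1.36; fold change = 2^1.36 = 2.567
AT2G20848 has the largest |ΔΔCt| = 3.71.

13.086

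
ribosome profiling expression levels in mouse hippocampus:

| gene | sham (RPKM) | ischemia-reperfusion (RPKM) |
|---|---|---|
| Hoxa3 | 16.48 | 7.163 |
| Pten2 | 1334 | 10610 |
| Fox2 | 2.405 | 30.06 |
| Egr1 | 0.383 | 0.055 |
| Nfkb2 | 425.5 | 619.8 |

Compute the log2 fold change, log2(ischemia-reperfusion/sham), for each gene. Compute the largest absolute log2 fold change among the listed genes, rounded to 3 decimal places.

3.644

log2(7.163/16.48) = -1.202  (Hoxa3)
log2(10610/1334) = 2.992  (Pten2)
log2(30.06/2.405) = 3.644  (Fox2)
log2(0.055/0.383) = -2.800  (Egr1)
log2(619.8/425.5) = 0.543  (Nfkb2)
The largest magnitude belongs to Fox2.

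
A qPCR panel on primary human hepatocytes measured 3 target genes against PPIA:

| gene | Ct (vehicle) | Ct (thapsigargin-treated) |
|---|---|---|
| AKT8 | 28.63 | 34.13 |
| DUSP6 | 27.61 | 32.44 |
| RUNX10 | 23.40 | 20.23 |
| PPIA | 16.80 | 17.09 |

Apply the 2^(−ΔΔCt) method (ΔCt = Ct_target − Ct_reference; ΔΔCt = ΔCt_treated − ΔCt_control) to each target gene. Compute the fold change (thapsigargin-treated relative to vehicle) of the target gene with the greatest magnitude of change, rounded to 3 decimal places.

AKT8: ΔΔCt = (34.13−17.09) − (28.63−16.80) = 17.04 − 11.83 = 5.21; fold change = 2^-5.21 = 0.027
DUSP6: ΔΔCt = (32.44−17.09) − (27.61−16.80) = 15.35 − 10.81 = 4.54; fold change = 2^-4.54 = 0.043
RUNX10: ΔΔCt = (20.23−17.09) − (23.40−16.80) = 3.14 − 6.60 = -3.46; fold change = 2^3.46 = 11.004
AKT8 has the largest |ΔΔCt| = 5.21.

0.027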